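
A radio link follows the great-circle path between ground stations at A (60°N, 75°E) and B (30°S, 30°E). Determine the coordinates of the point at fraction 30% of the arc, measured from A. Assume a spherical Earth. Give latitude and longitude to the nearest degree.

≈ (34°N, 54°E)

Convert each endpoint to a unit vector on the sphere (x = cos φ cos λ, y = cos φ sin λ, z = sin φ).
The central angle between the endpoints is δ = arccos(p₁·p₂) ≈ 1.698 rad (97.3°).
Interpolate at f = 0.30 with slerp weights a = sin((1−f)δ)/sin δ ≈ 0.935, b = sin(fδ)/sin δ ≈ 0.492.
p = a·p₁ + b·p₂ ≈ (0.490, 0.665, 0.564); φ = arcsin(p_z) ≈ 34.35°, λ = atan2(p_y, p_x) ≈ 53.61°.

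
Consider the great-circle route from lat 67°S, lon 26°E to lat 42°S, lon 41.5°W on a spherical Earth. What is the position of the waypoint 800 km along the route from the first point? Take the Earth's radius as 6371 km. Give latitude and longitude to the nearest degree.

≈ lat 66°S, lon 8°E

The haversine formula gives a central angle δ ≈ 0.757 rad (43.4°) between the endpoints. The total great-circle distance is δ·R ≈ 0.757 × 6371 ≈ 4821 km, so the target fraction is f = 800/4821 ≈ 0.166.
Interpolate at f ≈ 0.166 with slerp weights a = sin((1−f)δ)/sin δ ≈ 0.860, b = sin(fδ)/sin δ ≈ 0.182.
p = a·p₁ + b·p₂ ≈ (0.403, 0.057, -0.913); φ = arcsin(p_z) ≈ -65.96°, λ = atan2(p_y, p_x) ≈ 8.10°.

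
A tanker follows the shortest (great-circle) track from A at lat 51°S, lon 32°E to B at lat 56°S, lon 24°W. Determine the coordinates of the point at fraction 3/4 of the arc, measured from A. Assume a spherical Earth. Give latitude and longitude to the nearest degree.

≈ lat 57°S, lon 9°W

Convert each endpoint to a unit vector on the sphere (x = cos φ cos λ, y = cos φ sin λ, z = sin φ).
The central angle between the endpoints is δ = arccos(p₁·p₂) ≈ 0.572 rad (32.7°).
Interpolate at f = 3/4 with slerp weights a = sin((1−f)δ)/sin δ ≈ 0.263, b = sin(fδ)/sin δ ≈ 0.768.
p = a·p₁ + b·p₂ ≈ (0.533, -0.087, -0.842); φ = arcsin(p_z) ≈ -57.31°, λ = atan2(p_y, p_x) ≈ -9.27°.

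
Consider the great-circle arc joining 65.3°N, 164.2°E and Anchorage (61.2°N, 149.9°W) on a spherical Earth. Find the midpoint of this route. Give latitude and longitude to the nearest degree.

≈ 65°N, 171°W

Convert each endpoint to a unit vector on the sphere (x = cos φ cos λ, y = cos φ sin λ, z = sin φ).
The central angle between the endpoints is δ = arccos(p₁·p₂) ≈ 0.359 rad (20.6°).
Interpolate at f = 1/2 with slerp weights a = sin((1−f)δ)/sin δ ≈ 0.508, b = sin(fδ)/sin δ ≈ 0.508.
p = a·p₁ + b·p₂ ≈ (-0.416, -0.065, 0.907); φ = arcsin(p_z) ≈ 65.09°, λ = atan2(p_y, p_x) ≈ -171.13°.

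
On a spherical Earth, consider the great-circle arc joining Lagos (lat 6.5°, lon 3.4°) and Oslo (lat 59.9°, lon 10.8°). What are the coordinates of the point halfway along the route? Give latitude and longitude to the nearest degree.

Convert each endpoint to a unit vector on the sphere (x = cos φ cos λ, y = cos φ sin λ, z = sin φ).
The central angle between the endpoints is δ = arccos(p₁·p₂) ≈ 0.937 rad (53.7°).
Interpolate at f = 1/2 with slerp weights a = sin((1−f)δ)/sin δ ≈ 0.560, b = sin(fδ)/sin δ ≈ 0.560.
p = a·p₁ + b·p₂ ≈ (0.832, 0.086, 0.548); φ = arcsin(p_z) ≈ 33.25°, λ = atan2(p_y, p_x) ≈ 5.88°.

≈ lat 33°, lon 6°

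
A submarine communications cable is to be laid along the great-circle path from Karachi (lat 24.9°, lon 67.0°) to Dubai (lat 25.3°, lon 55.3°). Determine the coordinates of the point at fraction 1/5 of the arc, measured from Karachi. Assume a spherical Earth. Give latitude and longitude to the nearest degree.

≈ lat 25°, lon 65°

Convert each endpoint to a unit vector on the sphere (x = cos φ cos λ, y = cos φ sin λ, z = sin φ).
The central angle between the endpoints is δ = arccos(p₁·p₂) ≈ 0.185 rad (10.6°).
Interpolate at f = 1/5 with slerp weights a = sin((1−f)δ)/sin δ ≈ 0.802, b = sin(fδ)/sin δ ≈ 0.201.
p = a·p₁ + b·p₂ ≈ (0.388, 0.819, 0.423); φ = arcsin(p_z) ≈ 25.05°, λ = atan2(p_y, p_x) ≈ 64.67°.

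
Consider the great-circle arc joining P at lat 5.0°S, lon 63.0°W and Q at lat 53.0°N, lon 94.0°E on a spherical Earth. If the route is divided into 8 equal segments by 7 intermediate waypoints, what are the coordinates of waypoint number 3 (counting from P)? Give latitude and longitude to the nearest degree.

≈ lat 41°N, lon 46°W

Convert each endpoint to a unit vector on the sphere (x = cos φ cos λ, y = cos φ sin λ, z = sin φ).
The central angle between the endpoints is δ = arccos(p₁·p₂) ≈ 2.241 rad (128.4°).
Interpolate at f = 3/8 with slerp weights a = sin((1−f)δ)/sin δ ≈ 1.258, b = sin(fδ)/sin δ ≈ 0.951.
p = a·p₁ + b·p₂ ≈ (0.529, -0.546, 0.650); φ = arcsin(p_z) ≈ 40.53°, λ = atan2(p_y, p_x) ≈ -45.89°.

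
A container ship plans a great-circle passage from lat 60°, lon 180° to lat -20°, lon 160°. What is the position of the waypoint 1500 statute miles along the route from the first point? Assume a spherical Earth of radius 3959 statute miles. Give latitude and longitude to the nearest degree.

≈ lat 39°, lon 171°

Write both endpoints as unit vectors p₁, p₂ with components (cos φ cos λ, cos φ sin λ, sin φ).
The central angle between the endpoints is δ = arccos(p₁·p₂) ≈ 1.425 rad (81.6°). The total great-circle distance is δ·R ≈ 1.425 × 3959 ≈ 5641 mi, so the target fraction is f = 1500/5641 ≈ 0.266.
Interpolate at f ≈ 0.266 with slerp weights a = sin((1−f)δ)/sin δ ≈ 0.875, b = sin(fδ)/sin δ ≈ 0.374.
p = a·p₁ + b·p₂ ≈ (-0.767, 0.120, 0.630); φ = arcsin(p_z) ≈ 39.03°, λ = atan2(p_y, p_x) ≈ 171.10°.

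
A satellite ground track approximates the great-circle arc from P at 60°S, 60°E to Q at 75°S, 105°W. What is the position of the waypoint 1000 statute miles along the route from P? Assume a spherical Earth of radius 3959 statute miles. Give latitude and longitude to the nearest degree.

≈ 74°S, 55°E

From cos δ = sin φ₁ sin φ₂ + cos φ₁ cos φ₂ cos Δλ, the central angle is δ ≈ 0.779 rad (44.6°). The total great-circle distance is δ·R ≈ 0.779 × 3959 ≈ 3085 mi, so the target fraction is f = 1000/3085 ≈ 0.324.
Interpolate at f ≈ 0.324 with slerp weights a = sin((1−f)δ)/sin δ ≈ 0.715, b = sin(fδ)/sin δ ≈ 0.356.
p = a·p₁ + b·p₂ ≈ (0.155, 0.221, -0.963); φ = arcsin(p_z) ≈ -74.35°, λ = atan2(p_y, p_x) ≈ 54.93°.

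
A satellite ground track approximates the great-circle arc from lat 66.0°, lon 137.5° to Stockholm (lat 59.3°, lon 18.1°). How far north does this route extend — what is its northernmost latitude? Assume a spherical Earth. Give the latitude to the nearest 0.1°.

The great circle lies in the plane with unit normal n̂ = (p₁ × p₂)/|p₁ × p₂|.
Here n̂_z ≈ -0.248; the vertex latitude is φ_max = arccos|n̂_z| ≈ 75.6°.

≈ 75.6°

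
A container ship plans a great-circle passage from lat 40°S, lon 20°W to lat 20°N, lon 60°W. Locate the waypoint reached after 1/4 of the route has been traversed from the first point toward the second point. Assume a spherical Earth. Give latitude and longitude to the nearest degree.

≈ lat 26°S, lon 32°W

Convert each endpoint to a unit vector on the sphere (x = cos φ cos λ, y = cos φ sin λ, z = sin φ).
The central angle between the endpoints is δ = arccos(p₁·p₂) ≈ 1.233 rad (70.6°).
Interpolate at f = 1/4 with slerp weights a = sin((1−f)δ)/sin δ ≈ 0.846, b = sin(fδ)/sin δ ≈ 0.322.
p = a·p₁ + b·p₂ ≈ (0.760, -0.483, -0.434); φ = arcsin(p_z) ≈ -25.72°, λ = atan2(p_y, p_x) ≈ -32.45°.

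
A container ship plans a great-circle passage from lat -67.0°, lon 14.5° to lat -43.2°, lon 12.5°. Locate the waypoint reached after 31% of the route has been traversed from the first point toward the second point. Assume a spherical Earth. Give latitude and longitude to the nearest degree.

Convert each endpoint to a unit vector on the sphere (x = cos φ cos λ, y = cos φ sin λ, z = sin φ).
The central angle between the endpoints is δ = arccos(p₁·p₂) ≈ 0.416 rad (23.8°).
Interpolate at f = 0.31 with slerp weights a = sin((1−f)δ)/sin δ ≈ 0.701, b = sin(fδ)/sin δ ≈ 0.318.
p = a·p₁ + b·p₂ ≈ (0.492, 0.119, -0.863); φ = arcsin(p_z) ≈ -59.63°, λ = atan2(p_y, p_x) ≈ 13.58°.

≈ lat -60°, lon 14°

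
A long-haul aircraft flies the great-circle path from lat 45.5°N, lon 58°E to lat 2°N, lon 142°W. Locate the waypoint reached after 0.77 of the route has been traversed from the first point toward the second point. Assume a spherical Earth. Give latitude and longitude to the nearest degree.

≈ lat 30°N, lon 152°W

Convert each endpoint to a unit vector on the sphere (x = cos φ cos λ, y = cos φ sin λ, z = sin φ).
The central angle between the endpoints is δ = arccos(p₁·p₂) ≈ 2.257 rad (129.3°).
Interpolate at f = 0.77 with slerp weights a = sin((1−f)δ)/sin δ ≈ 0.641, b = sin(fδ)/sin δ ≈ 1.274.
p = a·p₁ + b·p₂ ≈ (-0.765, -0.403, 0.502); φ = arcsin(p_z) ≈ 30.11°, λ = atan2(p_y, p_x) ≈ -152.23°.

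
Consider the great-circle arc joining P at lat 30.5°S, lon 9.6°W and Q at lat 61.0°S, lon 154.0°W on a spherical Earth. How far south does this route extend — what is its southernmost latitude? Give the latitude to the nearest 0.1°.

≈ 75.8°S

The great circle lies in the plane with unit normal n̂ = (p₁ × p₂)/|p₁ × p₂|.
Here n̂_z ≈ -0.245; the vertex latitude is φ_max = arccos|n̂_z| ≈ 75.8°.
Check via Clairaut: cos φ_max = |cos φ₁| · sin C = cos(30.5°)·sin(163.5°) ≈ 0.245, again giving ≈ 75.8°.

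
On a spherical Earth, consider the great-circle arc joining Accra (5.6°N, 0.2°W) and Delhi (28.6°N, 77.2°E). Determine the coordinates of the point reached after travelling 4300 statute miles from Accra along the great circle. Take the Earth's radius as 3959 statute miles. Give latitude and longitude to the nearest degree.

≈ 27°N, 61°E

Write both endpoints as unit vectors p₁, p₂ with components (cos φ cos λ, cos φ sin λ, sin φ).
The central angle between the endpoints is δ = arccos(p₁·p₂) ≈ 1.331 rad (76.3°). The total great-circle distance is δ·R ≈ 1.331 × 3959 ≈ 5270 mi, so the target fraction is f = 4300/5270 ≈ 0.816.
Interpolate at f ≈ 0.816 with slerp weights a = sin((1−f)δ)/sin δ ≈ 0.250, b = sin(fδ)/sin δ ≈ 0.911.
p = a·p₁ + b·p₂ ≈ (0.426, 0.779, 0.460); φ = arcsin(p_z) ≈ 27.41°, λ = atan2(p_y, p_x) ≈ 61.34°.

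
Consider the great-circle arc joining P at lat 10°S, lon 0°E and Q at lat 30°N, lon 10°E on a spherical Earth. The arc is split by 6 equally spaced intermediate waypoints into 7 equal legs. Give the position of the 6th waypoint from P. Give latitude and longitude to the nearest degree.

From cos δ = sin φ₁ sin φ₂ + cos φ₁ cos φ₂ cos Δλ, the central angle is δ ≈ 0.718 rad (41.1°).
Interpolate at f = 6/7 with slerp weights a = sin((1−f)δ)/sin δ ≈ 0.156, b = sin(fδ)/sin δ ≈ 0.878.
p = a·p₁ + b·p₂ ≈ (0.902, 0.132, 0.412); φ = arcsin(p_z) ≈ 24.31°, λ = atan2(p_y, p_x) ≈ 8.33°.

≈ lat 24°N, lon 8°E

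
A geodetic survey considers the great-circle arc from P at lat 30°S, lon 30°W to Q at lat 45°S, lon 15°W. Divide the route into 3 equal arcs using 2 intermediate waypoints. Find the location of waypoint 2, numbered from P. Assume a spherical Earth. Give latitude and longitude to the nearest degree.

≈ lat 40°S, lon 21°W

Write both endpoints as unit vectors p₁, p₂ with components (cos φ cos λ, cos φ sin λ, sin φ).
The central angle between the endpoints is δ = arccos(p₁·p₂) ≈ 0.333 rad (19.1°).
Interpolate at f = 2/3 with slerp weights a = sin((1−f)δ)/sin δ ≈ 0.339, b = sin(fδ)/sin δ ≈ 0.674.
p = a·p₁ + b·p₂ ≈ (0.714, -0.270, -0.646); φ = arcsin(p_z) ≈ -40.22°, λ = atan2(p_y, p_x) ≈ -20.71°.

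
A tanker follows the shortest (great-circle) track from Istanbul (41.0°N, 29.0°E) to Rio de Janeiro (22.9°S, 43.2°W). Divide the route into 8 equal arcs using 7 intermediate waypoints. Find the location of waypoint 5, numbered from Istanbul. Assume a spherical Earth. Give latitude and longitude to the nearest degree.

≈ (3°N, 19°W)

From cos δ = sin φ₁ sin φ₂ + cos φ₁ cos φ₂ cos Δλ, the central angle is δ ≈ 1.614 rad (92.5°).
Interpolate at f = 5/8 with slerp weights a = sin((1−f)δ)/sin δ ≈ 0.569, b = sin(fδ)/sin δ ≈ 0.847.
p = a·p₁ + b·p₂ ≈ (0.944, -0.326, 0.044); φ = arcsin(p_z) ≈ 2.52°, λ = atan2(p_y, p_x) ≈ -19.02°.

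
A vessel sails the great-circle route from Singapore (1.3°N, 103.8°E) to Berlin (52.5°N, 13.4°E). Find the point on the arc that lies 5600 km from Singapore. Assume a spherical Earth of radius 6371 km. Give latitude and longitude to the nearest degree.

From cos δ = sin φ₁ sin φ₂ + cos φ₁ cos φ₂ cos Δλ, the central angle is δ ≈ 1.557 rad (89.2°). The total great-circle distance is δ·R ≈ 1.557 × 6371 ≈ 9920 km, so the target fraction is f = 5600/9920 ≈ 0.565.
Interpolate at f ≈ 0.565 with slerp weights a = sin((1−f)δ)/sin δ ≈ 0.627, b = sin(fδ)/sin δ ≈ 0.770.
p = a·p₁ + b·p₂ ≈ (0.306, 0.718, 0.625); φ = arcsin(p_z) ≈ 38.70°, λ = atan2(p_y, p_x) ≈ 66.88°.

≈ 39°N, 67°E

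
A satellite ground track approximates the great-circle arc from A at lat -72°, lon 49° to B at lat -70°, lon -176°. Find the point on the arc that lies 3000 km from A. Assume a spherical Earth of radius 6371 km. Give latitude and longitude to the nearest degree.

Convert each endpoint to a unit vector on the sphere (x = cos φ cos λ, y = cos φ sin λ, z = sin φ).
The central angle between the endpoints is δ = arccos(p₁·p₂) ≈ 0.611 rad (35.0°). The total great-circle distance is δ·R ≈ 0.611 × 6371 ≈ 3894 km, so the target fraction is f = 3000/3894 ≈ 0.770.
Interpolate at f ≈ 0.770 with slerp weights a = sin((1−f)δ)/sin δ ≈ 0.244, b = sin(fδ)/sin δ ≈ 0.791.
p = a·p₁ + b·p₂ ≈ (-0.220, 0.038, -0.975); φ = arcsin(p_z) ≈ -77.08°, λ = atan2(p_y, p_x) ≈ 170.22°.

≈ lat -77°, lon 170°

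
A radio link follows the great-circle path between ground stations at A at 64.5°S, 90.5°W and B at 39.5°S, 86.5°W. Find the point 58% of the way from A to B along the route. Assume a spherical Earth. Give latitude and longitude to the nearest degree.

≈ 50°S, 88°W

Convert each endpoint to a unit vector on the sphere (x = cos φ cos λ, y = cos φ sin λ, z = sin φ).
The central angle between the endpoints is δ = arccos(p₁·p₂) ≈ 0.438 rad (25.1°).
Interpolate at f = 0.58 with slerp weights a = sin((1−f)δ)/sin δ ≈ 0.431, b = sin(fδ)/sin δ ≈ 0.593.
p = a·p₁ + b·p₂ ≈ (0.026, -0.642, -0.766); φ = arcsin(p_z) ≈ -50.01°, λ = atan2(p_y, p_x) ≈ -87.65°.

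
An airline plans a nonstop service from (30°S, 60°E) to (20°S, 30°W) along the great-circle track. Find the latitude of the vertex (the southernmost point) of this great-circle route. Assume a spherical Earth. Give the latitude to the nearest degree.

≈ 34°S

The great circle lies in the plane with unit normal n̂ = (p₁ × p₂)/|p₁ × p₂|.
Here n̂_z ≈ -0.826; the vertex latitude is φ_max = arccos|n̂_z| ≈ 34.3°.
Check via Clairaut: cos φ_max = |cos φ₁| · sin C = cos(30.0°)·sin(107.5°) ≈ 0.826, again giving ≈ 34.3°.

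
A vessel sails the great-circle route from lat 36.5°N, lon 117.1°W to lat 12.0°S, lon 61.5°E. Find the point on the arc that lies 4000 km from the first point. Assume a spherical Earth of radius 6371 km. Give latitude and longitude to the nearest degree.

≈ lat 72°N, lon 111°W

From cos δ = sin φ₁ sin φ₂ + cos φ₁ cos φ₂ cos Δλ, the central angle is δ ≈ 2.713 rad (155.5°). The total great-circle distance is δ·R ≈ 2.713 × 6371 ≈ 17287 km, so the target fraction is f = 4000/17287 ≈ 0.231.
Interpolate at f ≈ 0.231 with slerp weights a = sin((1−f)δ)/sin δ ≈ 2.096, b = sin(fδ)/sin δ ≈ 1.415.
p = a·p₁ + b·p₂ ≈ (-0.107, -0.284, 0.953); φ = arcsin(p_z) ≈ 72.32°, λ = atan2(p_y, p_x) ≈ -110.71°.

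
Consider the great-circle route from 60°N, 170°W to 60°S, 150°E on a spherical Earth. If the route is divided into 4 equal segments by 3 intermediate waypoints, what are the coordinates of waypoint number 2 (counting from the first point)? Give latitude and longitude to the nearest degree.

≈ 0°N, 170°E

Write both endpoints as unit vectors p₁, p₂ with components (cos φ cos λ, cos φ sin λ, sin φ).
The central angle between the endpoints is δ = arccos(p₁·p₂) ≈ 2.163 rad (124.0°).
Interpolate at f = 2/4 with slerp weights a = sin((1−f)δ)/sin δ ≈ 1.064, b = sin(fδ)/sin δ ≈ 1.064.
p = a·p₁ + b·p₂ ≈ (-0.985, 0.174, 0.000); φ = arcsin(p_z) ≈ 0.00°, λ = atan2(p_y, p_x) ≈ 170.00°.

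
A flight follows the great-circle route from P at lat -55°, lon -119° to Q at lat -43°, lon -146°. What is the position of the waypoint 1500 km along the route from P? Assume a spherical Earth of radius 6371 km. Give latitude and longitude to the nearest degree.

≈ lat -48°, lon -138°

The haversine formula gives a central angle δ ≈ 0.370 rad (21.2°) between the endpoints. The total great-circle distance is δ·R ≈ 0.370 × 6371 ≈ 2356 km, so the target fraction is f = 1500/2356 ≈ 0.637.
Interpolate at f ≈ 0.637 with slerp weights a = sin((1−f)δ)/sin δ ≈ 0.370, b = sin(fδ)/sin δ ≈ 0.646.
p = a·p₁ + b·p₂ ≈ (-0.494, -0.450, -0.744); φ = arcsin(p_z) ≈ -48.05°, λ = atan2(p_y, p_x) ≈ -137.70°.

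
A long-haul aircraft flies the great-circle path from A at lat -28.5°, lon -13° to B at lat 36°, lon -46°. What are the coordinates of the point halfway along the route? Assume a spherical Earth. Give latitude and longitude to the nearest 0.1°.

Convert each endpoint to a unit vector on the sphere (x = cos φ cos λ, y = cos φ sin λ, z = sin φ).
The central angle between the endpoints is δ = arccos(p₁·p₂) ≈ 1.249 rad (71.6°).
Interpolate at f = 1/2 with slerp weights a = sin((1−f)δ)/sin δ ≈ 0.616, b = sin(fδ)/sin δ ≈ 0.616.
p = a·p₁ + b·p₂ ≈ (0.874, -0.481, 0.068); φ = arcsin(p_z) ≈ 3.91°, λ = atan2(p_y, p_x) ≈ -28.80°.

≈ lat 3.9°, lon -28.8°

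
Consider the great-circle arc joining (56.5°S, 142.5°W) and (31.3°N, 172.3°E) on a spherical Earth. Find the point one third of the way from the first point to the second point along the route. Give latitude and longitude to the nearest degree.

≈ (28°S, 164°W)

Convert each endpoint to a unit vector on the sphere (x = cos φ cos λ, y = cos φ sin λ, z = sin φ).
The central angle between the endpoints is δ = arccos(p₁·p₂) ≈ 1.672 rad (95.8°).
Interpolate at f = 1/3 with slerp weights a = sin((1−f)δ)/sin δ ≈ 0.902, b = sin(fδ)/sin δ ≈ 0.532.
p = a·p₁ + b·p₂ ≈ (-0.845, -0.242, -0.476); φ = arcsin(p_z) ≈ -28.44°, λ = atan2(p_y, p_x) ≈ -164.00°.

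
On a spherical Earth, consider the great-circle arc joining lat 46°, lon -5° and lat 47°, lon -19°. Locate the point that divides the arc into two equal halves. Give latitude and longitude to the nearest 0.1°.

≈ lat 46.7°, lon -11.9°

Write both endpoints as unit vectors p₁, p₂ with components (cos φ cos λ, cos φ sin λ, sin φ).
The central angle between the endpoints is δ = arccos(p₁·p₂) ≈ 0.169 rad (9.7°).
Interpolate at f = 1/2 with slerp weights a = sin((1−f)δ)/sin δ ≈ 0.502, b = sin(fδ)/sin δ ≈ 0.502.
p = a·p₁ + b·p₂ ≈ (0.671, -0.142, 0.728); φ = arcsin(p_z) ≈ 46.71°, λ = atan2(p_y, p_x) ≈ -11.94°.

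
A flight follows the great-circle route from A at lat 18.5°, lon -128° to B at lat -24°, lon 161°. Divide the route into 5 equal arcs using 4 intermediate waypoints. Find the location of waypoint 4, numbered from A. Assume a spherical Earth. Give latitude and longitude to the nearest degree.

Write both endpoints as unit vectors p₁, p₂ with components (cos φ cos λ, cos φ sin λ, sin φ).
The central angle between the endpoints is δ = arccos(p₁·p₂) ≈ 1.417 rad (81.2°).
Interpolate at f = 4/5 with slerp weights a = sin((1−f)δ)/sin δ ≈ 0.283, b = sin(fδ)/sin δ ≈ 0.917.
p = a·p₁ + b·p₂ ≈ (-0.957, 0.061, -0.283); φ = arcsin(p_z) ≈ -16.45°, λ = atan2(p_y, p_x) ≈ 176.34°.

≈ lat -16°, lon 176°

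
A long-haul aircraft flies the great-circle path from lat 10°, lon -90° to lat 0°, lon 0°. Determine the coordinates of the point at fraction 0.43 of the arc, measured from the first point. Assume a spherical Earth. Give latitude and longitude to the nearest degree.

≈ lat 8°, lon -51°

The haversine formula gives a central angle δ ≈ 1.571 rad (90.0°) between the endpoints.
Interpolate at f = 0.43 with slerp weights a = sin((1−f)δ)/sin δ ≈ 0.780, b = sin(fδ)/sin δ ≈ 0.625.
p = a·p₁ + b·p₂ ≈ (0.625, -0.769, 0.136); φ = arcsin(p_z) ≈ 7.79°, λ = atan2(p_y, p_x) ≈ -50.87°.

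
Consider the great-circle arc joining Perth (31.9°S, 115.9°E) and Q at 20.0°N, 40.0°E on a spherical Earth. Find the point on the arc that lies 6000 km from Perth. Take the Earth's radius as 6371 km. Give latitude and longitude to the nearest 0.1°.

Convert each endpoint to a unit vector on the sphere (x = cos φ cos λ, y = cos φ sin λ, z = sin φ).
The central angle between the endpoints is δ = arccos(p₁·p₂) ≈ 1.557 rad (89.2°). The total great-circle distance is δ·R ≈ 1.557 × 6371 ≈ 9921 km, so the target fraction is f = 6000/9921 ≈ 0.605.
Interpolate at f ≈ 0.605 with slerp weights a = sin((1−f)δ)/sin δ ≈ 0.577, b = sin(fδ)/sin δ ≈ 0.809.
p = a·p₁ + b·p₂ ≈ (0.368, 0.929, -0.029); φ = arcsin(p_z) ≈ -1.63°, λ = atan2(p_y, p_x) ≈ 68.40°.

≈ 1.6°S, 68.4°E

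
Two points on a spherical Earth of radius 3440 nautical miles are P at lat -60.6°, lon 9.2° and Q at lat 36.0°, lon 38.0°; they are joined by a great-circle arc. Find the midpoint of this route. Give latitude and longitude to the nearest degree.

≈ lat -13°, lon 27°

The haversine formula gives a central angle δ ≈ 1.736 rad (99.4°) between the endpoints.
Interpolate at f = 1/2 with slerp weights a = sin((1−f)δ)/sin δ ≈ 0.773, b = sin(fδ)/sin δ ≈ 0.773.
p = a·p₁ + b·p₂ ≈ (0.868, 0.446, -0.219); φ = arcsin(p_z) ≈ -12.66°, λ = atan2(p_y, p_x) ≈ 27.20°.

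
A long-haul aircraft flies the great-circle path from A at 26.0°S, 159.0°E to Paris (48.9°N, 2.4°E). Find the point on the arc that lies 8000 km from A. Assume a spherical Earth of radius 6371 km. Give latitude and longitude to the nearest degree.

≈ 36°N, 120°E

Convert each endpoint to a unit vector on the sphere (x = cos φ cos λ, y = cos φ sin λ, z = sin φ).
The central angle between the endpoints is δ = arccos(p₁·p₂) ≈ 2.631 rad (150.8°). The total great-circle distance is δ·R ≈ 2.631 × 6371 ≈ 16764 km, so the target fraction is f = 8000/16764 ≈ 0.477.
Interpolate at f ≈ 0.477 with slerp weights a = sin((1−f)δ)/sin δ ≈ 2.008, b = sin(fδ)/sin δ ≈ 1.946.
p = a·p₁ + b·p₂ ≈ (-0.407, 0.700, 0.586); φ = arcsin(p_z) ≈ 35.90°, λ = atan2(p_y, p_x) ≈ 120.15°.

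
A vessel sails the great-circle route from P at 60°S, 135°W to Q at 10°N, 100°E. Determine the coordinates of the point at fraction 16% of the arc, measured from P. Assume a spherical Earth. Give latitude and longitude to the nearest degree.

≈ 63°S, 174°W

Write both endpoints as unit vectors p₁, p₂ with components (cos φ cos λ, cos φ sin λ, sin φ).
The central angle between the endpoints is δ = arccos(p₁·p₂) ≈ 2.018 rad (115.6°).
Interpolate at f = 0.16 with slerp weights a = sin((1−f)δ)/sin δ ≈ 1.101, b = sin(fδ)/sin δ ≈ 0.352.
p = a·p₁ + b·p₂ ≈ (-0.449, -0.048, -0.892); φ = arcsin(p_z) ≈ -63.14°, λ = atan2(p_y, p_x) ≈ -173.94°.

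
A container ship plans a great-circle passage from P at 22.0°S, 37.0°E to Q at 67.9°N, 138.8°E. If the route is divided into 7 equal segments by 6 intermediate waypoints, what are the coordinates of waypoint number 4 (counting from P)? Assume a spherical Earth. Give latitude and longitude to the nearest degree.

Write both endpoints as unit vectors p₁, p₂ with components (cos φ cos λ, cos φ sin λ, sin φ).
The central angle between the endpoints is δ = arccos(p₁·p₂) ≈ 2.002 rad (114.7°).
Interpolate at f = 4/7 with slerp weights a = sin((1−f)δ)/sin δ ≈ 0.833, b = sin(fδ)/sin δ ≈ 1.002.
p = a·p₁ + b·p₂ ≈ (0.333, 0.713, 0.617); φ = arcsin(p_z) ≈ 38.07°, λ = atan2(p_y, p_x) ≈ 64.96°.

≈ 38°N, 65°E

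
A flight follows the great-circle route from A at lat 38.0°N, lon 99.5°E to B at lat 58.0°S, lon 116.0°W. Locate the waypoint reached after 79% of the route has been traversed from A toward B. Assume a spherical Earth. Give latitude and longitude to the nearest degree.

≈ lat 57°S, lon 177°W

Convert each endpoint to a unit vector on the sphere (x = cos φ cos λ, y = cos φ sin λ, z = sin φ).
The central angle between the endpoints is δ = arccos(p₁·p₂) ≈ 2.610 rad (149.5°).
Interpolate at f = 0.79 with slerp weights a = sin((1−f)δ)/sin δ ≈ 1.028, b = sin(fδ)/sin δ ≈ 1.740.
p = a·p₁ + b·p₂ ≈ (-0.538, -0.030, -0.842); φ = arcsin(p_z) ≈ -57.40°, λ = atan2(p_y, p_x) ≈ -176.85°.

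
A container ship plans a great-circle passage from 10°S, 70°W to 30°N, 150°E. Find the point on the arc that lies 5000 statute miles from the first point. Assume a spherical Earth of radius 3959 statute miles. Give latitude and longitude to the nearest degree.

≈ 28°N, 134°W

The haversine formula gives a central angle δ ≈ 2.404 rad (137.7°) between the endpoints. The total great-circle distance is δ·R ≈ 2.404 × 3959 ≈ 9518 mi, so the target fraction is f = 5000/9518 ≈ 0.525.
Interpolate at f ≈ 0.525 with slerp weights a = sin((1−f)δ)/sin δ ≈ 1.352, b = sin(fδ)/sin δ ≈ 1.417.
p = a·p₁ + b·p₂ ≈ (-0.608, -0.637, 0.474); φ = arcsin(p_z) ≈ 28.28°, λ = atan2(p_y, p_x) ≈ -133.62°.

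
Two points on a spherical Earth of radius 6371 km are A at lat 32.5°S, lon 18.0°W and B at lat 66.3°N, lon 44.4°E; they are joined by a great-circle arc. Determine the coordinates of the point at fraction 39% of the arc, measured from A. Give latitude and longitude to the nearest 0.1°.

≈ lat 7.8°N, lon 3.0°W

Write both endpoints as unit vectors p₁, p₂ with components (cos φ cos λ, cos φ sin λ, sin φ).
The central angle between the endpoints is δ = arccos(p₁·p₂) ≈ 1.912 rad (109.6°).
Interpolate at f = 0.39 with slerp weights a = sin((1−f)δ)/sin δ ≈ 0.976, b = sin(fδ)/sin δ ≈ 0.720.
p = a·p₁ + b·p₂ ≈ (0.989, -0.052, 0.135); φ = arcsin(p_z) ≈ 7.77°, λ = atan2(p_y, p_x) ≈ -3.00°.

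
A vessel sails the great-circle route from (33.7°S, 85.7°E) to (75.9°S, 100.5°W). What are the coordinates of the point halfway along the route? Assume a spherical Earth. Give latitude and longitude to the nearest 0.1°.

≈ (68.8°S, 88.3°E)

Write both endpoints as unit vectors p₁, p₂ with components (cos φ cos λ, cos φ sin λ, sin φ).
The central angle between the endpoints is δ = arccos(p₁·p₂) ≈ 1.227 rad (70.3°).
Interpolate at f = 1/2 with slerp weights a = sin((1−f)δ)/sin δ ≈ 0.612, b = sin(fδ)/sin δ ≈ 0.612.
p = a·p₁ + b·p₂ ≈ (0.011, 0.361, -0.933); φ = arcsin(p_z) ≈ -68.83°, λ = atan2(p_y, p_x) ≈ 88.25°.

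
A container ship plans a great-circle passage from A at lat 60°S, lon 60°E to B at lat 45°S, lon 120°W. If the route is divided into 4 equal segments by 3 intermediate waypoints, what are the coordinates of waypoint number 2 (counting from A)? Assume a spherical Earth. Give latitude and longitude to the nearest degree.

≈ lat 83°S, lon 120°W

From cos δ = sin φ₁ sin φ₂ + cos φ₁ cos φ₂ cos Δλ, the central angle is δ ≈ 1.309 rad (75.0°).
Interpolate at f = 2/4 with slerp weights a = sin((1−f)δ)/sin δ ≈ 0.630, b = sin(fδ)/sin δ ≈ 0.630.
p = a·p₁ + b·p₂ ≈ (-0.065, -0.113, -0.991); φ = arcsin(p_z) ≈ -82.50°, λ = atan2(p_y, p_x) ≈ -120.00°.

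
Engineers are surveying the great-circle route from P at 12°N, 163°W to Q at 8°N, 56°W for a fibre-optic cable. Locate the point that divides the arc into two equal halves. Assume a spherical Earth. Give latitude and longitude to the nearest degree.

Write both endpoints as unit vectors p₁, p₂ with components (cos φ cos λ, cos φ sin λ, sin φ).
The central angle between the endpoints is δ = arccos(p₁·p₂) ≈ 1.828 rad (104.7°).
Interpolate at f = 1/2 with slerp weights a = sin((1−f)δ)/sin δ ≈ 0.819, b = sin(fδ)/sin δ ≈ 0.819.
p = a·p₁ + b·p₂ ≈ (-0.313, -0.906, 0.284); φ = arcsin(p_z) ≈ 16.51°, λ = atan2(p_y, p_x) ≈ -109.02°.

≈ 17°N, 109°W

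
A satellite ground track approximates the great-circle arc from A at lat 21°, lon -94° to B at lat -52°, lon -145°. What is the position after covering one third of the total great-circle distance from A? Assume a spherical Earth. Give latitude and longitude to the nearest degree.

≈ lat -4°, lon -107°

Convert each endpoint to a unit vector on the sphere (x = cos φ cos λ, y = cos φ sin λ, z = sin φ).
The central angle between the endpoints is δ = arccos(p₁·p₂) ≈ 1.491 rad (85.5°).
Interpolate at f = 1/3 with slerp weights a = sin((1−f)δ)/sin δ ≈ 0.841, b = sin(fδ)/sin δ ≈ 0.478.
p = a·p₁ + b·p₂ ≈ (-0.296, -0.952, -0.076); φ = arcsin(p_z) ≈ -4.34°, λ = atan2(p_y, p_x) ≈ -107.27°.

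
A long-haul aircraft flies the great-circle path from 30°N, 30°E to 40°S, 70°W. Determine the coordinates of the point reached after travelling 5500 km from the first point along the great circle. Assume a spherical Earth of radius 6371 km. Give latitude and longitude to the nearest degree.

≈ 2°S, 10°W

From cos δ = sin φ₁ sin φ₂ + cos φ₁ cos φ₂ cos Δλ, the central angle is δ ≈ 2.023 rad (115.9°). The total great-circle distance is δ·R ≈ 2.023 × 6371 ≈ 12886 km, so the target fraction is f = 5500/12886 ≈ 0.427.
Interpolate at f ≈ 0.427 with slerp weights a = sin((1−f)δ)/sin δ ≈ 1.019, b = sin(fδ)/sin δ ≈ 0.845.
p = a·p₁ + b·p₂ ≈ (0.985, -0.167, -0.034); φ = arcsin(p_z) ≈ -1.93°, λ = atan2(p_y, p_x) ≈ -9.62°.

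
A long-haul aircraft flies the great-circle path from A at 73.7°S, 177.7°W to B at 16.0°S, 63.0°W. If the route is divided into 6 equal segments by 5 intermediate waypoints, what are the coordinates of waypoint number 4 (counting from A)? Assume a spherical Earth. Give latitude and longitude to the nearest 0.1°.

≈ 41.9°S, 72.1°W

From cos δ = sin φ₁ sin φ₂ + cos φ₁ cos φ₂ cos Δλ, the central angle is δ ≈ 1.418 rad (81.3°).
Interpolate at f = 4/6 with slerp weights a = sin((1−f)δ)/sin δ ≈ 0.461, b = sin(fδ)/sin δ ≈ 0.820.
p = a·p₁ + b·p₂ ≈ (0.229, -0.708, -0.668); φ = arcsin(p_z) ≈ -41.94°, λ = atan2(p_y, p_x) ≈ -72.09°.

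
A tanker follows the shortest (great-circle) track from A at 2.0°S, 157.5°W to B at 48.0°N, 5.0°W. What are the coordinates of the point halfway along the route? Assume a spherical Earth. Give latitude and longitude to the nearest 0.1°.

Write both endpoints as unit vectors p₁, p₂ with components (cos φ cos λ, cos φ sin λ, sin φ).
The central angle between the endpoints is δ = arccos(p₁·p₂) ≈ 2.238 rad (128.3°).
Interpolate at f = 1/2 with slerp weights a = sin((1−f)δ)/sin δ ≈ 1.146, b = sin(fδ)/sin δ ≈ 1.146.
p = a·p₁ + b·p₂ ≈ (-0.294, -0.505, 0.811); φ = arcsin(p_z) ≈ 54.24°, λ = atan2(p_y, p_x) ≈ -120.22°.

≈ 54.2°N, 120.2°W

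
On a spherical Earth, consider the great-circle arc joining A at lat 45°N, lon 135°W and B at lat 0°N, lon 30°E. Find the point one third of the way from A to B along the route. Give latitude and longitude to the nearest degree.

Write both endpoints as unit vectors p₁, p₂ with components (cos φ cos λ, cos φ sin λ, sin φ).
The central angle between the endpoints is δ = arccos(p₁·p₂) ≈ 2.323 rad (133.1°).
Interpolate at f = 1/3 with slerp weights a = sin((1−f)δ)/sin δ ≈ 1.369, b = sin(fδ)/sin δ ≈ 0.957.
p = a·p₁ + b·p₂ ≈ (0.145, -0.206, 0.968); φ = arcsin(p_z) ≈ 75.43°, λ = atan2(p_y, p_x) ≈ -54.90°.

≈ lat 75°N, lon 55°W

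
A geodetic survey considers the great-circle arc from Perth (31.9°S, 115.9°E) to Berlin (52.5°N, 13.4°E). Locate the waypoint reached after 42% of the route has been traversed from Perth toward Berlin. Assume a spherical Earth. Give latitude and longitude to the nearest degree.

Convert each endpoint to a unit vector on the sphere (x = cos φ cos λ, y = cos φ sin λ, z = sin φ).
The central angle between the endpoints is δ = arccos(p₁·p₂) ≈ 2.131 rad (122.1°).
Interpolate at f = 0.42 with slerp weights a = sin((1−f)δ)/sin δ ≈ 1.115, b = sin(fδ)/sin δ ≈ 0.921.
p = a·p₁ + b·p₂ ≈ (0.132, 0.981, 0.141); φ = arcsin(p_z) ≈ 8.13°, λ = atan2(p_y, p_x) ≈ 82.34°.

≈ 8°N, 82°E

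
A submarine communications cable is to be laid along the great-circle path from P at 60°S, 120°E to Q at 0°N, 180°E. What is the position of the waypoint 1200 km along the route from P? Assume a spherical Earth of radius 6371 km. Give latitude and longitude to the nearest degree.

≈ 54°S, 137°E

From cos δ = sin φ₁ sin φ₂ + cos φ₁ cos φ₂ cos Δλ, the central angle is δ ≈ 1.318 rad (75.5°). The total great-circle distance is δ·R ≈ 1.318 × 6371 ≈ 8398 km, so the target fraction is f = 1200/8398 ≈ 0.143.
Interpolate at f ≈ 0.143 with slerp weights a = sin((1−f)δ)/sin δ ≈ 0.934, b = sin(fδ)/sin δ ≈ 0.193.
p = a·p₁ + b·p₂ ≈ (-0.427, 0.404, -0.809); φ = arcsin(p_z) ≈ -53.98°, λ = atan2(p_y, p_x) ≈ 136.55°.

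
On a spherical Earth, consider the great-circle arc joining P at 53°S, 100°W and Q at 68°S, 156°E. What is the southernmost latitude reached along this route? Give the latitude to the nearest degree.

≈ 73°S

The great circle lies in the plane with unit normal n̂ = (p₁ × p₂)/|p₁ × p₂|.
Here n̂_z ≈ -0.301; the vertex latitude is φ_max = arccos|n̂_z| ≈ 72.5°.
Check via Clairaut: cos φ_max = |cos φ₁| · sin C = cos(53.0°)·sin(150.0°) ≈ 0.301, again giving ≈ 72.5°.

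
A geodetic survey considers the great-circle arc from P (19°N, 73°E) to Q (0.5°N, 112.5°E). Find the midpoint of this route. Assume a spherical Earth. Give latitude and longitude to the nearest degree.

≈ (10°N, 93°E)

Convert each endpoint to a unit vector on the sphere (x = cos φ cos λ, y = cos φ sin λ, z = sin φ).
The central angle between the endpoints is δ = arccos(p₁·p₂) ≈ 0.749 rad (42.9°).
Interpolate at f = 1/2 with slerp weights a = sin((1−f)δ)/sin δ ≈ 0.537, b = sin(fδ)/sin δ ≈ 0.537.
p = a·p₁ + b·p₂ ≈ (-0.057, 0.982, 0.180); φ = arcsin(p_z) ≈ 10.35°, λ = atan2(p_y, p_x) ≈ 93.33°.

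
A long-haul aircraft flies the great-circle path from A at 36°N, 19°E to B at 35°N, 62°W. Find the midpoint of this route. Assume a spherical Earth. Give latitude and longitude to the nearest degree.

≈ 43°N, 22°W

Write both endpoints as unit vectors p₁, p₂ with components (cos φ cos λ, cos φ sin λ, sin φ).
The central angle between the endpoints is δ = arccos(p₁·p₂) ≈ 1.114 rad (63.8°).
Interpolate at f = 1/2 with slerp weights a = sin((1−f)δ)/sin δ ≈ 0.589, b = sin(fδ)/sin δ ≈ 0.589.
p = a·p₁ + b·p₂ ≈ (0.677, -0.271, 0.684); φ = arcsin(p_z) ≈ 43.17°, λ = atan2(p_y, p_x) ≈ -21.80°.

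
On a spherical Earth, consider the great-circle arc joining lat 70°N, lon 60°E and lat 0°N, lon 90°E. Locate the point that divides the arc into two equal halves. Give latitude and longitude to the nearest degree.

Convert each endpoint to a unit vector on the sphere (x = cos φ cos λ, y = cos φ sin λ, z = sin φ).
The central angle between the endpoints is δ = arccos(p₁·p₂) ≈ 1.270 rad (72.8°).
Interpolate at f = 1/2 with slerp weights a = sin((1−f)δ)/sin δ ≈ 0.621, b = sin(fδ)/sin δ ≈ 0.621.
p = a·p₁ + b·p₂ ≈ (0.106, 0.805, 0.584); φ = arcsin(p_z) ≈ 35.71°, λ = atan2(p_y, p_x) ≈ 82.48°.

≈ lat 36°N, lon 82°E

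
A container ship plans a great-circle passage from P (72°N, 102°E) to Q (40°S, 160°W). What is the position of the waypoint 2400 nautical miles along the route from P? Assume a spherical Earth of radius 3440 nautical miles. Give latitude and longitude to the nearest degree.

The haversine formula gives a central angle δ ≈ 2.271 rad (130.1°) between the endpoints. The total great-circle distance is δ·R ≈ 2.271 × 3440 ≈ 7812 nmi, so the target fraction is f = 2400/7812 ≈ 0.307.
Interpolate at f ≈ 0.307 with slerp weights a = sin((1−f)δ)/sin δ ≈ 1.308, b = sin(fδ)/sin δ ≈ 0.840.
p = a·p₁ + b·p₂ ≈ (-0.689, 0.175, 0.704); φ = arcsin(p_z) ≈ 44.72°, λ = atan2(p_y, p_x) ≈ 165.73°.

≈ (45°N, 166°E)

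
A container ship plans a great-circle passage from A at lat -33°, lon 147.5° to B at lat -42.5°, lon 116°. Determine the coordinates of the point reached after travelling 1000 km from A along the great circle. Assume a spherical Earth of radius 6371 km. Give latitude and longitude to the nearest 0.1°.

≈ lat -37.1°, lon 137.7°

The haversine formula gives a central angle δ ≈ 0.462 rad (26.5°) between the endpoints. The total great-circle distance is δ·R ≈ 0.462 × 6371 ≈ 2943 km, so the target fraction is f = 1000/2943 ≈ 0.340.
Interpolate at f ≈ 0.340 with slerp weights a = sin((1−f)δ)/sin δ ≈ 0.674, b = sin(fδ)/sin δ ≈ 0.351.
p = a·p₁ + b·p₂ ≈ (-0.590, 0.536, -0.604); φ = arcsin(p_z) ≈ -37.15°, λ = atan2(p_y, p_x) ≈ 137.74°.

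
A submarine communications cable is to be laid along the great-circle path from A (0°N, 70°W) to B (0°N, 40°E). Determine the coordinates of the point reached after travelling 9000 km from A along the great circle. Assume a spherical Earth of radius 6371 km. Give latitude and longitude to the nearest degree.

Convert each endpoint to a unit vector on the sphere (x = cos φ cos λ, y = cos φ sin λ, z = sin φ).
The central angle between the endpoints is δ = arccos(p₁·p₂) ≈ 1.920 rad (110.0°). The total great-circle distance is δ·R ≈ 1.920 × 6371 ≈ 12231 km, so the target fraction is f = 9000/12231 ≈ 0.736.
Interpolate at f ≈ 0.736 with slerp weights a = sin((1−f)δ)/sin δ ≈ 0.517, b = sin(fδ)/sin δ ≈ 1.051.
p = a·p₁ + b·p₂ ≈ (0.982, 0.190, 0.000); φ = arcsin(p_z) ≈ 0.00°, λ = atan2(p_y, p_x) ≈ 10.94°.

≈ (0°N, 11°E)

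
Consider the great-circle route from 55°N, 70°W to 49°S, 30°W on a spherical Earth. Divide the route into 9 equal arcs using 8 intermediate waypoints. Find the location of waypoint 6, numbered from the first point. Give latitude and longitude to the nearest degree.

≈ 14°S, 44°W

Convert each endpoint to a unit vector on the sphere (x = cos φ cos λ, y = cos φ sin λ, z = sin φ).
The central angle between the endpoints is δ = arccos(p₁·p₂) ≈ 1.907 rad (109.3°).
Interpolate at f = 6/9 with slerp weights a = sin((1−f)δ)/sin δ ≈ 0.629, b = sin(fδ)/sin δ ≈ 1.012.
p = a·p₁ + b·p₂ ≈ (0.698, -0.671, -0.249); φ = arcsin(p_z) ≈ -14.40°, λ = atan2(p_y, p_x) ≈ -43.85°.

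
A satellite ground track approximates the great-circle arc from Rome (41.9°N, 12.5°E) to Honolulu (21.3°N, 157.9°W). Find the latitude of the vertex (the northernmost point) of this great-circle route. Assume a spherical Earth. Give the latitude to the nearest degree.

The great circle lies in the plane with unit normal n̂ = (p₁ × p₂)/|p₁ × p₂|.
Here n̂_z ≈ -0.129; the vertex latitude is φ_max = arccos|n̂_z| ≈ 82.6°.
Check via Clairaut: cos φ_max = |cos φ₁| · sin C = cos(41.9°)·sin(10.0°) ≈ 0.129, again giving ≈ 82.6°.

≈ 83°N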